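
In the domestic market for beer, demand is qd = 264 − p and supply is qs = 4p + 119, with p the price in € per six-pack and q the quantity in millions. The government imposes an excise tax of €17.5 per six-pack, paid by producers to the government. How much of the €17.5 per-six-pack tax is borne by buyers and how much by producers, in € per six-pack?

Before the tax: set 264 − p = 4p + 119 → p* = €29, q* = 235.
With the tax collected from producers, supply shifts: qs = 4(p − 17.5) + 119.
Solving gives q = 221 with buyers paying €43 and producers receiving €25.5 (the €17.5 wedge).
Burden on buyers: €14; on producers: €3.5. (They sum to €17.5.)
The less price-elastic side of the market bears the larger share of a per-unit tax.

Buyers bear €14 per six-pack; producers bear €3.5 per six-pack.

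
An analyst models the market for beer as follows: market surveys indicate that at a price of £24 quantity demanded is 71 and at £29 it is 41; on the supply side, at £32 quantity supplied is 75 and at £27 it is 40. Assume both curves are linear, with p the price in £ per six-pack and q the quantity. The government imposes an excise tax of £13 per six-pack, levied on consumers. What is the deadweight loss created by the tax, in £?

Demand slope: (41 − 71)/(29 − 24) = -6, so qd = 215 − 6p.
Supply slope: (40 − 75)/(27 − 32) = 7, so qs = 7p − 149.
Before the tax: set 215 − 6p = 7p − 149 → p* = £28, q* = 47.
With the tax collected from consumers, demand (in seller-price terms) shifts: qd = 215 − 6(p + 13).
Solving gives q = 5 with consumers paying £35 and sellers receiving £22 (the £13 wedge).
Quantity falls by |ΔQ| = |47 − 5| = 42.
DWL = ½ · t · |ΔQ| = ½ · 13 · 42 = £273.

Deadweight loss = £273.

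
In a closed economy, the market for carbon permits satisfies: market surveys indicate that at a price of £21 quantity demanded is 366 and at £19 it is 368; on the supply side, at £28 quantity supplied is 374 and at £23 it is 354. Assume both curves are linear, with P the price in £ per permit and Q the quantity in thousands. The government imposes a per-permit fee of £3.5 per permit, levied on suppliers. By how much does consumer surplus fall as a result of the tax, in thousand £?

Demand slope: (368 − 366)/(19 − 21) = -1, so Qd = 387 − P.
Supply slope: (354 − 374)/(23 − 28) = 4, so Qs = 4P + 262.
Before the tax: set 387 − P = 4P + 262 → P* = £25, Q* = 362.
With the tax collected from suppliers, supply shifts: Qs = 4(P − 3.5) + 262.
Solving gives Q = 359.2 with buyers paying £27.8 and suppliers receiving £24.3 (the £3.5 wedge).
ΔCS is the trapezoid between Q = 359.2 and Q = 362 of height £2.8: ½ · (362 + 359.2) · 2.8 = £1009.68.

Consumer surplus falls by £1009.68 thousand.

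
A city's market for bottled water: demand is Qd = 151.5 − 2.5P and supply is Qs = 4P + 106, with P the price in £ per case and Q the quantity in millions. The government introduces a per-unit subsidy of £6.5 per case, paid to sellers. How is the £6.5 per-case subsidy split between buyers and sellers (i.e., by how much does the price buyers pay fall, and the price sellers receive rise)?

Buyers gain £4 per case; sellers gain £2.5 per case.

Before the subsidy: set 151.5 − 2.5P = 4P + 106 → P* = £7, Q* = 134.
With a per-unit subsidy paid to sellers, each receives P + 6.5 per unit sold, so supply becomes Qs = 4(P + 6.5) + 106.
New equilibrium: buyers pay £3, sellers receive £9.5, Q = 144. (Wedge: Pb − Ps = −6.5.)
Gain to buyers: £4; to sellers: £2.5. (They sum to £6.5.)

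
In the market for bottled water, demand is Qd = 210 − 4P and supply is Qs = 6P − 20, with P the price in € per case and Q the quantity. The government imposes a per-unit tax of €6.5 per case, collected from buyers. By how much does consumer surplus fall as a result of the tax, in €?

Consumer surplus falls by €429.78.

Before the tax: set 210 − 4P = 6P − 20 → P* = €23, Q* = 118.
With the tax collected from buyers, demand (in seller-price terms) shifts: Qd = 210 − 4(P + 6.5).
Solving gives Q = 102.4 with buyers paying €26.9 and suppliers receiving €20.4 (the €6.5 wedge).
ΔCS is the trapezoid between Q = 102.4 and Q = 118 of height €3.9: ½ · (118 + 102.4) · 3.9 = €429.78.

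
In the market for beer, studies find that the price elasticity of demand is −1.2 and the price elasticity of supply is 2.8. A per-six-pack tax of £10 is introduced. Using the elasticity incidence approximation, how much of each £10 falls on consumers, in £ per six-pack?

Consumers bear ≈ £7 per six-pack.

Incidence ratio: consumers' share ≈ εs / (εs + |εd|) = 2.8 / (2.8 + 1.2) = 0.7.
So consumers bear ≈ 0.7 × £10 = £7; suppliers bear £3.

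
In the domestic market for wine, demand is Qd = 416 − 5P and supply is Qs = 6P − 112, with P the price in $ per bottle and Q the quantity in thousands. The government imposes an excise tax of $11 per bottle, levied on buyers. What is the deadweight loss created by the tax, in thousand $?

Deadweight loss = $165 thousand.

Without the tax, 416 − 5P = 6P − 112 gives 11P = 528, so P* = $48 and Q* = 176.
With the tax collected from buyers, demand (in seller-price terms) shifts: Qd = 416 − 5(P + 11).
New equilibrium: buyers pay $54, sellers receive $43, Q = 146. (Wedge: Pb − Ps = 11.)
Quantity falls by |ΔQ| = |176 − 146| = 30.
DWL = ½ · t · |ΔQ| = ½ · 11 · 30 = $165.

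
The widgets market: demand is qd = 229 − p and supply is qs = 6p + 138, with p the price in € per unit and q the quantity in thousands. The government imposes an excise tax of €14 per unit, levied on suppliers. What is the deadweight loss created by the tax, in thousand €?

Deadweight loss = €84 thousand.

Before the tax: set 229 − p = 6p + 138 → p* = €13, q* = 216.
With the tax collected from suppliers, supply shifts: qs = 6(p − 14) + 138.
Solving gives q = 204 with buyers paying €25 and suppliers receiving €11 (the €14 wedge).
Quantity falls by |ΔQ| = |216 − 204| = 12.
DWL = ½ · t · |ΔQ| = ½ · 14 · 12 = €84.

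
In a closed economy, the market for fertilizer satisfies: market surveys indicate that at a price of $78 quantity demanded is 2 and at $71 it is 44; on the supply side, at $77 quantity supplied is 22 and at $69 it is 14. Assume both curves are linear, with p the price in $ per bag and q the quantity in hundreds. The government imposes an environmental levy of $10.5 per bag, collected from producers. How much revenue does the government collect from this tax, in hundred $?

Tax revenue = $115.5 hundred.

Demand slope: (44 − 2)/(71 − 78) = -6, so qd = 470 − 6p.
Supply slope: (14 − 22)/(69 − 77) = 1, so qs = p − 55.
Before the tax: set 470 − 6p = p − 55 → p* = $75, q* = 20.
With the tax collected from producers, supply shifts: qs = (p − 10.5) − 55.
New equilibrium: buyers pay $76.5, producers receive $66, q = 11. (Wedge: pb − ps = 10.5.)
Revenue = t · Q = 10.5 · 11 = $115.5.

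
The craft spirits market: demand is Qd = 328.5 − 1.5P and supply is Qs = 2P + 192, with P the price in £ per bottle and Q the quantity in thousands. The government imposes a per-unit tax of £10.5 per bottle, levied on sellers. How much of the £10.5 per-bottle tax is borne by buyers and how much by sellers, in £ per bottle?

Before the tax: set 328.5 − 1.5P = 2P + 192 → P* = £39, Q* = 270.
With the tax collected from sellers, supply shifts: Qs = 2(P − 10.5) + 192.
New equilibrium: buyers pay £45, sellers receive £34.5, Q = 261. (Wedge: Pb − Ps = 10.5.)
Burden on buyers: £6; on sellers: £4.5. (They sum to £10.5.)

Buyers bear £6 per bottle; sellers bear £4.5 per bottle.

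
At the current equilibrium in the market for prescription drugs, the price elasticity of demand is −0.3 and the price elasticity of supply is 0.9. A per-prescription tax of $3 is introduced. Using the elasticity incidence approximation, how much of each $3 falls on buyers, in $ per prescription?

Buyers bear ≈ $2.25 per prescription.

Incidence ratio: buyers' share ≈ εs / (εs + |εd|) = 0.9 / (0.9 + 0.3) = 0.75.
So buyers bear ≈ 0.75 × $3 = $2.25; sellers bear $0.75.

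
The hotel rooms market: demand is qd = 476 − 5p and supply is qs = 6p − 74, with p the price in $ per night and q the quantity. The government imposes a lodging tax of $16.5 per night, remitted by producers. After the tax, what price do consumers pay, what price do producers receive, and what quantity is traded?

Consumers pay $59; producers receive $42.5; quantity = 181.

Without the tax, 476 − 5p = 6p − 74 gives 11p = 550, so p* = $50 and q* = 226.
With the tax collected from producers, supply shifts: qs = 6(p − 16.5) − 74.
New equilibrium: consumers pay $59, producers receive $42.5, q = 181. (Wedge: pb − ps = 16.5.)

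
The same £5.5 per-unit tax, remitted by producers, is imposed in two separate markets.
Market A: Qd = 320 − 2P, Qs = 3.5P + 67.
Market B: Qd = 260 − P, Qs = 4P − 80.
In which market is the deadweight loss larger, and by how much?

Market A, by £7.15.

Market A: pre-tax P* = £46, Q* = 228; post-tax Q = 221; deadweight loss = £19.25.
Market B: pre-tax P* = £68, Q* = 192; post-tax Q = 187.6; deadweight loss = £12.1.
Difference: £19.25 vs £12.1 → market A is larger by £7.15.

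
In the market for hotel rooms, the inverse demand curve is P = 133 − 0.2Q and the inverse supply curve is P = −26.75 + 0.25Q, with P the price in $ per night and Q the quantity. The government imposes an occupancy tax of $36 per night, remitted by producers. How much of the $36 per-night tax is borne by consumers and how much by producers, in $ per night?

Inverting to Q(P) form: Qd = 665 − 5P; Qs = 4P + 107.
Without the tax, 665 − 5P = 4P + 107 gives 9P = 558, so P* = $62 and Q* = 355.
With the tax collected from producers, supply shifts: Qs = 4(P − 36) + 107.
Solving gives Q = 275 with consumers paying $78 and producers receiving $42 (the $36 wedge).
Burden on consumers: $16; on producers: $20. (They sum to $36.)

Consumers bear $16 per night; producers bear $20 per night.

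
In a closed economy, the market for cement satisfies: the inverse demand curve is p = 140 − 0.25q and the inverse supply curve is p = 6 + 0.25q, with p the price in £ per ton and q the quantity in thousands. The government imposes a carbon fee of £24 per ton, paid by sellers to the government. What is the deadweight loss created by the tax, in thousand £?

Inverting to q(p) form: qd = 560 − 4p; qs = 4p − 24.
Before the tax: set 560 − 4p = 4p − 24 → p* = £73, q* = 268.
With the tax collected from sellers, supply shifts: qs = 4(p − 24) − 24.
New equilibrium: consumers pay £85, sellers receive £61, q = 220. (Wedge: pb − ps = 24.)
Quantity falls by |ΔQ| = |268 − 220| = 48.
DWL = ½ · t · |ΔQ| = ½ · 24 · 48 = £576.

Deadweight loss = £576 thousand.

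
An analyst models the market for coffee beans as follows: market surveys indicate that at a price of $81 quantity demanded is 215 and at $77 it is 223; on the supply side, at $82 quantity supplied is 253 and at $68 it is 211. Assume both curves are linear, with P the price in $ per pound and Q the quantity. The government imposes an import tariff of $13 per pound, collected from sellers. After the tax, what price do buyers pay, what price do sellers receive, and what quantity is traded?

Demand slope: (223 − 215)/(77 − 81) = -2, so Qd = 377 − 2P.
Supply slope: (211 − 253)/(68 − 82) = 3, so Qs = 3P + 7.
Before the tax: set 377 − 2P = 3P + 7 → P* = $74, Q* = 229.
With the tax collected from sellers, supply shifts: Qs = 3(P − 13) + 7.
Solving gives Q = 213.4 with buyers paying $81.8 and sellers receiving $68.8 (the $13 wedge).
The less price-elastic side of the market bears the larger share of a per-unit tax.

Buyers pay $81.8; sellers receive $68.8; quantity = 213.4.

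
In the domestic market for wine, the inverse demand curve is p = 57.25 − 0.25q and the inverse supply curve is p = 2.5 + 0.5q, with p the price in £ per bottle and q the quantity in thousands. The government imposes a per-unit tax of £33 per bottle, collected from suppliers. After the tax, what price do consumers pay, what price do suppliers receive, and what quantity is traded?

Rewrite in direct form: qd = 229 − 4p and qs = 2p − 5.
Before the tax: set 229 − 4p = 2p − 5 → p* = £39, q* = 73.
With the tax collected from suppliers, supply shifts: qs = 2(p − 33) − 5.
Solving gives q = 29 with consumers paying £50 and suppliers receiving £17 (the £33 wedge).

Consumers pay £50; suppliers receive £17; quantity = 29.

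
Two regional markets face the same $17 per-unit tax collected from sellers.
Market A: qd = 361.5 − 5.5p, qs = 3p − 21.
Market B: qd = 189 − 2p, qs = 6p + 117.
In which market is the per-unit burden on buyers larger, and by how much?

Market A: pre-tax p* = $45, q* = 114; post-tax q = 81; per-unit burden on buyers = $6.
Market B: pre-tax p* = $9, q* = 171; post-tax q = 145.5; per-unit burden on buyers = $12.75.
Difference: $6 vs $12.75 → market B is larger by $6.75.

Market B, by $6.75.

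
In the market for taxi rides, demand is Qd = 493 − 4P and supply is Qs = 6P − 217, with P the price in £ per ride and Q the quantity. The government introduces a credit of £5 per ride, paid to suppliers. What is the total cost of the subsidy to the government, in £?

Before the subsidy: set 493 − 4P = 6P − 217 → P* = £71, Q* = 209.
With a per-unit subsidy paid to suppliers, each receives P + 5 per unit sold, so supply becomes Qs = 6(P + 5) − 217.
New equilibrium: consumers pay £68, suppliers receive £73, Q = 221. (Wedge: Pb − Ps = −5.)
Outlay = t · Q = 5 · 221 = £1105.

Government outlay = £1105.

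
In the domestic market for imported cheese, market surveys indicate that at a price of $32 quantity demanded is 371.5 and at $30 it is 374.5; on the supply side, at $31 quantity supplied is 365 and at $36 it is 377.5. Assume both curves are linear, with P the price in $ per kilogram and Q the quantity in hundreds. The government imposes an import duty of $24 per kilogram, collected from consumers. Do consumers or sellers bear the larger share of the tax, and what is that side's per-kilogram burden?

Consumers bear the larger share: $15 per kilogram.

Demand slope: (374.5 − 371.5)/(30 − 32) = -1.5, so Qd = 419.5 − 1.5P.
Supply slope: (377.5 − 365)/(36 − 31) = 2.5, so Qs = 2.5P + 287.5.
Without the tax, 419.5 − 1.5P = 2.5P + 287.5 gives 4P = 132, so P* = $33 and Q* = 370.
With the tax collected from consumers, demand (in seller-price terms) shifts: Qd = 419.5 − 1.5(P + 24).
Solving gives Q = 347.5 with consumers paying $48 and sellers receiving $24 (the $24 wedge).
Per-kilogram burden: consumers $15, sellers $9.
Consumers take the larger share because demand is less price-elastic here (demand slope 1.5 vs supply slope 2.5).
The less price-elastic side of the market bears the larger share of a per-unit tax.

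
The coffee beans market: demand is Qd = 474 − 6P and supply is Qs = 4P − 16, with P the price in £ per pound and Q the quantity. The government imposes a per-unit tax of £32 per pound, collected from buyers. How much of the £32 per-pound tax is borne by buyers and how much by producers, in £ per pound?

Buyers bear £12.8 per pound; producers bear £19.2 per pound.

Before the tax: set 474 − 6P = 4P − 16 → P* = £49, Q* = 180.
With the tax collected from buyers, demand (in seller-price terms) shifts: Qd = 474 − 6(P + 32).
New equilibrium: buyers pay £61.8, producers receive £29.8, Q = 103.2. (Wedge: Pb − Ps = 32.)
Burden on buyers: £12.8; on producers: £19.2. (They sum to £32.)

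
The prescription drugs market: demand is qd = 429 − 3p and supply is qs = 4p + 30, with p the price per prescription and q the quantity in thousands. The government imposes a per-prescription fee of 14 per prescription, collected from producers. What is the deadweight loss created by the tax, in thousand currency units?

Before the tax: set 429 − 3p = 4p + 30 → p* = 57, q* = 258.
With the tax collected from producers, supply shifts: qs = 4(p − 14) + 30.
New equilibrium: buyers pay 65, producers receive 51, q = 234. (Wedge: pb − ps = 14.)
Quantity falls by |ΔQ| = |258 − 234| = 24.
DWL = ½ · t · |ΔQ| = ½ · 14 · 24 = 168.

Deadweight loss = 168 thousand.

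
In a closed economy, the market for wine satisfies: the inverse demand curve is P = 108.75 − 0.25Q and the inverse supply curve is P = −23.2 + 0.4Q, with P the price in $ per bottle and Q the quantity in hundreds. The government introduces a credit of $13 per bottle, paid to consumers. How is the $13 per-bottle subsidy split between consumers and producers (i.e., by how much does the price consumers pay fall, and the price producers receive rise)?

Rewrite in direct form: Qd = 435 − 4P and Qs = 2.5P + 58.
Without the subsidy, 435 − 4P = 2.5P + 58 gives 6.5P = 377, so P* = $58 and Q* = 203.
With a per-unit subsidy paid to consumers, each effectively pays P − 13, so demand becomes Qd = 435 − 4(P − 13).
New equilibrium: consumers pay $53, producers receive $66, Q = 223. (Wedge: Pb − Ps = −13.)
Gain to consumers: $5; to producers: $8. (They sum to $13.)

Consumers gain $5 per bottle; producers gain $8 per bottle.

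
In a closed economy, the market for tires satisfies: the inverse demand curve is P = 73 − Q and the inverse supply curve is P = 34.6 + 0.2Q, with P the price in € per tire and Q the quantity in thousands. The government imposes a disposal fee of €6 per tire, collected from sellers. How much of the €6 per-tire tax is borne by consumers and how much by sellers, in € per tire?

Rewrite in direct form: Qd = 73 − P and Qs = 5P − 173.
Without the tax, 73 − P = 5P − 173 gives 6P = 246, so P* = €41 and Q* = 32.
With the tax collected from sellers, supply shifts: Qs = 5(P − 6) − 173.
Solving gives Q = 27 with consumers paying €46 and sellers receiving €40 (the €6 wedge).
Burden on consumers: €5; on sellers: €1. (They sum to €6.)
The less price-elastic side of the market bears the larger share of a per-unit tax.

Consumers bear €5 per tire; sellers bear €1 per tire.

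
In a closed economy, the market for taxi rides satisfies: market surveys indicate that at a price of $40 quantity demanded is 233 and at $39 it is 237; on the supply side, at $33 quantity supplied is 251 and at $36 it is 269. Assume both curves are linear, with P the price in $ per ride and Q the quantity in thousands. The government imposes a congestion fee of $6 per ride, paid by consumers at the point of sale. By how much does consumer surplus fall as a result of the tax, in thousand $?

Consumer surplus falls by $899.28 thousand.

Demand slope: (237 − 233)/(39 − 40) = -4, so Qd = 393 − 4P.
Supply slope: (269 − 251)/(36 − 33) = 6, so Qs = 6P + 53.
Before the tax: set 393 − 4P = 6P + 53 → P* = $34, Q* = 257.
With the tax collected from consumers, demand (in seller-price terms) shifts: Qd = 393 − 4(P + 6).
New equilibrium: consumers pay $37.6, sellers receive $31.6, Q = 242.6. (Wedge: Pb − Ps = 6.)
ΔCS is the trapezoid between Q = 242.6 and Q = 257 of height $3.6: ½ · (257 + 242.6) · 3.6 = $899.28.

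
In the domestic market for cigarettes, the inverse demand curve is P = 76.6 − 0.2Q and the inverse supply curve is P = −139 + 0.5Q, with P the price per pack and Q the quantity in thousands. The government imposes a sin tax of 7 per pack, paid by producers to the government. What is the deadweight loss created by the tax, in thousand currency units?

Deadweight loss = 35 thousand.

Inverting to Q(P) form: Qd = 383 − 5P; Qs = 2P + 278.
Before the tax: set 383 − 5P = 2P + 278 → P* = 15, Q* = 308.
With the tax collected from producers, supply shifts: Qs = 2(P − 7) + 278.
New equilibrium: consumers pay 17, producers receive 10, Q = 298. (Wedge: Pb − Ps = 7.)
Quantity falls by |ΔQ| = |308 − 298| = 10.
DWL = ½ · t · |ΔQ| = ½ · 7 · 10 = 35.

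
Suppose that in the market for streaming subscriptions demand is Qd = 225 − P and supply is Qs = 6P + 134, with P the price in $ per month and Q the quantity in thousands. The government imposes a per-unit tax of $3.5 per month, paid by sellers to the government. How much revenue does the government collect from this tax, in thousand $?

Without the tax, 225 − P = 6P + 134 gives 7P = 91, so P* = $13 and Q* = 212.
With the tax collected from sellers, supply shifts: Qs = 6(P − 3.5) + 134.
Solving gives Q = 209 with buyers paying $16 and sellers receiving $12.5 (the $3.5 wedge).
Revenue = t · Q = 3.5 · 209 = $731.5.

Tax revenue = $731.5 thousand.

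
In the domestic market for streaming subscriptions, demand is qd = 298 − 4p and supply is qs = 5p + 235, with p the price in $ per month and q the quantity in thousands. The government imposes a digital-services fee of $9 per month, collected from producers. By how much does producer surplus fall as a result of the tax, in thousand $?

Without the tax, 298 − 4p = 5p + 235 gives 9p = 63, so p* = $7 and q* = 270.
With the tax collected from producers, supply shifts: qs = 5(p − 9) + 235.
Solving gives q = 250 with consumers paying $12 and producers receiving $3 (the $9 wedge).
ΔPS is the trapezoid between Q = 250 and Q = 270 of height $4: ½ · (270 + 250) · 4 = $1040.

Producer surplus falls by $1040 thousand.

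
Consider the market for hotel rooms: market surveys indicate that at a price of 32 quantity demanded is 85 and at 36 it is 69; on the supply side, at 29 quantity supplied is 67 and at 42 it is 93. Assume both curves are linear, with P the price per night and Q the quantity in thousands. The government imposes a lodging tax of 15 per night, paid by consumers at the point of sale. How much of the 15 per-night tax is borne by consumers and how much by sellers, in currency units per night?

Demand slope: (69 − 85)/(36 − 32) = -4, so Qd = 213 − 4P.
Supply slope: (93 − 67)/(42 − 29) = 2, so Qs = 2P + 9.
Before the tax: set 213 − 4P = 2P + 9 → P* = 34, Q* = 77.
With the tax collected from consumers, demand (in seller-price terms) shifts: Qd = 213 − 4(P + 15).
New equilibrium: consumers pay 39, sellers receive 24, Q = 57. (Wedge: Pb − Ps = 15.)
Burden on consumers: 5; on sellers: 10. (They sum to 15.)

Consumers bear 5 per night; sellers bear 10 per night.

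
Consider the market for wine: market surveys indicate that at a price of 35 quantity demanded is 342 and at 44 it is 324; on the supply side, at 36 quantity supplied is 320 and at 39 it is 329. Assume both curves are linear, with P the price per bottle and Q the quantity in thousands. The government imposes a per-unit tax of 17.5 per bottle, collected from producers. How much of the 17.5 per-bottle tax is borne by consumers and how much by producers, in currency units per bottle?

Consumers bear 10.5 per bottle; producers bear 7 per bottle.

Demand slope: (324 − 342)/(44 − 35) = -2, so Qd = 412 − 2P.
Supply slope: (329 − 320)/(39 − 36) = 3, so Qs = 3P + 212.
Without the tax, 412 − 2P = 3P + 212 gives 5P = 200, so P* = 40 and Q* = 332.
With the tax collected from producers, supply shifts: Qs = 3(P − 17.5) + 212.
Solving gives Q = 311 with consumers paying 50.5 and producers receiving 33 (the 17.5 wedge).
Burden on consumers: 10.5; on producers: 7. (They sum to 17.5.)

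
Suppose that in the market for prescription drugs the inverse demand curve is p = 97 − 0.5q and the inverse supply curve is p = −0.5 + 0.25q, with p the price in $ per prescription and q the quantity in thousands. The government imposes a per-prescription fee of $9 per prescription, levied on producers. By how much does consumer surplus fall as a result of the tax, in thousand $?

Rewrite in direct form: qd = 194 − 2p and qs = 4p + 2.
Without the tax, 194 − 2p = 4p + 2 gives 6p = 192, so p* = $32 and q* = 130.
With the tax collected from producers, supply shifts: qs = 4(p − 9) + 2.
New equilibrium: buyers pay $38, producers receive $29, q = 118. (Wedge: pb − ps = 9.)
ΔCS is the trapezoid between Q = 118 and Q = 130 of height $6: ½ · (130 + 118) · 6 = $744.

Consumer surplus falls by $744 thousand.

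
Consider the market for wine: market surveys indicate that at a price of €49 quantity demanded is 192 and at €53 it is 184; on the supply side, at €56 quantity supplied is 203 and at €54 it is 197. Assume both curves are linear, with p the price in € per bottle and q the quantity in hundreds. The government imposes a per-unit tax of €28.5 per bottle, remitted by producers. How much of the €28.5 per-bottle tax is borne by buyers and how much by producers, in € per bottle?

Buyers bear €17.1 per bottle; producers bear €11.4 per bottle.

Demand slope: (184 − 192)/(53 − 49) = -2, so qd = 290 − 2p.
Supply slope: (197 − 203)/(54 − 56) = 3, so qs = 3p + 35.
Without the tax, 290 − 2p = 3p + 35 gives 5p = 255, so p* = €51 and q* = 188.
With the tax collected from producers, supply shifts: qs = 3(p − 28.5) + 35.
Solving gives q = 153.8 with buyers paying €68.1 and producers receiving €39.6 (the €28.5 wedge).
Burden on buyers: €17.1; on producers: €11.4. (They sum to €28.5.)
The less price-elastic side of the market bears the larger share of a per-unit tax.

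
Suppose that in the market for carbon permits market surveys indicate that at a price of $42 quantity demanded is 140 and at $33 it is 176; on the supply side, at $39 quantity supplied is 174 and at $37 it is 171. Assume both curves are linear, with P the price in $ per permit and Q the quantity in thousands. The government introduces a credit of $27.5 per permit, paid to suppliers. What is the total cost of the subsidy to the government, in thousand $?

Government outlay = $5445 thousand.

Demand slope: (176 − 140)/(33 − 42) = -4, so Qd = 308 − 4P.
Supply slope: (171 − 174)/(37 − 39) = 1.5, so Qs = 1.5P + 115.5.
Before the subsidy: set 308 − 4P = 1.5P + 115.5 → P* = $35, Q* = 168.
With a per-unit subsidy paid to suppliers, each receives P + 27.5 per unit sold, so supply becomes Qs = 1.5(P + 27.5) + 115.5.
New equilibrium: buyers pay $27.5, suppliers receive $55, Q = 198. (Wedge: Pb − Ps = −27.5.)
Outlay = t · Q = 27.5 · 198 = $5445.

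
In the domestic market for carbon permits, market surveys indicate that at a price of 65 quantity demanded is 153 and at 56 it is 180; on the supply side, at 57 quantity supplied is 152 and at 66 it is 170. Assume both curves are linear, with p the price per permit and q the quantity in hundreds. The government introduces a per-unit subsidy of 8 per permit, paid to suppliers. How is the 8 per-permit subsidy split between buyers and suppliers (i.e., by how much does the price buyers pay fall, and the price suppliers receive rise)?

Demand slope: (180 − 153)/(56 − 65) = -3, so qd = 348 − 3p.
Supply slope: (170 − 152)/(66 − 57) = 2, so qs = 2p + 38.
Without the subsidy, 348 − 3p = 2p + 38 gives 5p = 310, so p* = 62 and q* = 162.
With a per-unit subsidy paid to suppliers, each receives p + 8 per unit sold, so supply becomes qs = 2(p + 8) + 38.
Solving gives q = 171.6 with buyers paying 58.8 and suppliers receiving 66.8 (the 8 wedge).
Gain to buyers: 3.2; to suppliers: 4.8. (They sum to 8.)

Buyers gain 3.2 per permit; suppliers gain 4.8 per permit.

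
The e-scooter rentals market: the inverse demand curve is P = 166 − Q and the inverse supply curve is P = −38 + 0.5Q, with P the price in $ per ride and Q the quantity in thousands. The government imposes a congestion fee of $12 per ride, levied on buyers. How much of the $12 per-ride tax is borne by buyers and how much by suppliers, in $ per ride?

Inverting to Q(P) form: Qd = 166 − P; Qs = 2P + 76.
Before the tax: set 166 − P = 2P + 76 → P* = $30, Q* = 136.
With the tax collected from buyers, demand (in seller-price terms) shifts: Qd = 166 − (P + 12).
Solving gives Q = 128 with buyers paying $38 and suppliers receiving $26 (the $12 wedge).
Burden on buyers: $8; on suppliers: $4. (They sum to $12.)
The less price-elastic side of the market bears the larger share of a per-unit tax.

Buyers bear $8 per ride; suppliers bear $4 per ride.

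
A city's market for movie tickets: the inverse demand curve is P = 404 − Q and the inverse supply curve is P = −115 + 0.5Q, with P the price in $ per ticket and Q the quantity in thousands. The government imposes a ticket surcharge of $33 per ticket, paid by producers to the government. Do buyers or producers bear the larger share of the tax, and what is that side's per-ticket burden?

Buyers bear the larger share: $22 per ticket.

Inverting to Q(P) form: Qd = 404 − P; Qs = 2P + 230.
Without the tax, 404 − P = 2P + 230 gives 3P = 174, so P* = $58 and Q* = 346.
With the tax collected from producers, supply shifts: Qs = 2(P − 33) + 230.
New equilibrium: buyers pay $80, producers receive $47, Q = 324. (Wedge: Pb − Ps = 33.)
Per-ticket burden: buyers $22, producers $11.
Buyers take the larger share because demand is less price-elastic here (demand slope 1 vs supply slope 2).
The less price-elastic side of the market bears the larger share of a per-unit tax.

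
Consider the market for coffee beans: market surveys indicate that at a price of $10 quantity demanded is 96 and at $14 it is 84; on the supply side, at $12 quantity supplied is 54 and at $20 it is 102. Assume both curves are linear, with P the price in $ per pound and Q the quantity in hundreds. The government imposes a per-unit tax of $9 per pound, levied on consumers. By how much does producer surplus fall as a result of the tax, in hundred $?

Producer surplus falls by $207 hundred.

Demand slope: (84 − 96)/(14 − 10) = -3, so Qd = 126 − 3P.
Supply slope: (102 − 54)/(20 − 12) = 6, so Qs = 6P − 18.
Before the tax: set 126 − 3P = 6P − 18 → P* = $16, Q* = 78.
With the tax collected from consumers, demand (in seller-price terms) shifts: Qd = 126 − 3(P + 9).
Solving gives Q = 60 with consumers paying $22 and sellers receiving $13 (the $9 wedge).
ΔPS is the trapezoid between Q = 60 and Q = 78 of height $3: ½ · (78 + 60) · 3 = $207.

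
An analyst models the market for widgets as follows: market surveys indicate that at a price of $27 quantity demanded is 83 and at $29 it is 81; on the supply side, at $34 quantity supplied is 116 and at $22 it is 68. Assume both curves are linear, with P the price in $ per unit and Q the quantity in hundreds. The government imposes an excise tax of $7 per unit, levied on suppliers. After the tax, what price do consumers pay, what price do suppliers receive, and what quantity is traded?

Consumers pay $31.6; suppliers receive $24.6; quantity = 78.4.

Demand slope: (81 − 83)/(29 − 27) = -1, so Qd = 110 − P.
Supply slope: (68 − 116)/(22 − 34) = 4, so Qs = 4P − 20.
Without the tax, 110 − P = 4P − 20 gives 5P = 130, so P* = $26 and Q* = 84.
With the tax collected from suppliers, supply shifts: Qs = 4(P − 7) − 20.
New equilibrium: consumers pay $31.6, suppliers receive $24.6, Q = 78.4. (Wedge: Pb − Ps = 7.)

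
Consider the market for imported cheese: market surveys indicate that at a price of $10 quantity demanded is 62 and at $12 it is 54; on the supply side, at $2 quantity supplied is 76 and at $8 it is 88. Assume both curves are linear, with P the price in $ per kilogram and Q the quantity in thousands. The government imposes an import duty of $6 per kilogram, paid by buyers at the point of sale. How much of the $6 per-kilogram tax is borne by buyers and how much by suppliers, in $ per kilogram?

Buyers bear $2 per kilogram; suppliers bear $4 per kilogram.

Demand slope: (54 − 62)/(12 − 10) = -4, so Qd = 102 − 4P.
Supply slope: (88 − 76)/(8 − 2) = 2, so Qs = 2P + 72.
Without the tax, 102 − 4P = 2P + 72 gives 6P = 30, so P* = $5 and Q* = 82.
With the tax collected from buyers, demand (in seller-price terms) shifts: Qd = 102 − 4(P + 6).
Solving gives Q = 74 with buyers paying $7 and suppliers receiving $1 (the $6 wedge).
Burden on buyers: $2; on suppliers: $4. (They sum to $6.)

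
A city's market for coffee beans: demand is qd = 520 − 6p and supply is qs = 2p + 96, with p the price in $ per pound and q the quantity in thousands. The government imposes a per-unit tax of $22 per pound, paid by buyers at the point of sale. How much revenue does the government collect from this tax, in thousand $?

Before the tax: set 520 − 6p = 2p + 96 → p* = $53, q* = 202.
With the tax collected from buyers, demand (in seller-price terms) shifts: qd = 520 − 6(p + 22).
Solving gives q = 169 with buyers paying $58.5 and suppliers receiving $36.5 (the $22 wedge).
Revenue = t · Q = 22 · 169 = $3718.

Tax revenue = $3718 thousand.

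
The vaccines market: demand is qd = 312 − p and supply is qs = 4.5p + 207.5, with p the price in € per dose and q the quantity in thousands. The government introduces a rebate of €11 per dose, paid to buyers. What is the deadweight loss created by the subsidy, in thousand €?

Deadweight loss = €49.5 thousand.

Without the subsidy, 312 − p = 4.5p + 207.5 gives 5.5p = 104.5, so p* = €19 and q* = 293.
With a per-unit subsidy paid to buyers, each effectively pays p − 11, so demand becomes qd = 312 − (p − 11).
Solving gives q = 302 with buyers paying €10 and producers receiving €21 (the €11 wedge).
Quantity rises by |ΔQ| = |293 − 302| = 9.
DWL = ½ · t · |ΔQ| = ½ · 11 · 9 = €49.5.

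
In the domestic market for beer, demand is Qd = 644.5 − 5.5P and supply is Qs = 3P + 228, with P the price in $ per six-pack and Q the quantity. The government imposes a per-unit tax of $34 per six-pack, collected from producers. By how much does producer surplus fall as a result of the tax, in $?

Producer surplus falls by $7524.

Without the tax, 644.5 − 5.5P = 3P + 228 gives 8.5P = 416.5, so P* = $49 and Q* = 375.
With the tax collected from producers, supply shifts: Qs = 3(P − 34) + 228.
New equilibrium: buyers pay $61, producers receive $27, Q = 309. (Wedge: Pb − Ps = 34.)
ΔPS is the trapezoid between Q = 309 and Q = 375 of height $22: ½ · (375 + 309) · 22 = $7524.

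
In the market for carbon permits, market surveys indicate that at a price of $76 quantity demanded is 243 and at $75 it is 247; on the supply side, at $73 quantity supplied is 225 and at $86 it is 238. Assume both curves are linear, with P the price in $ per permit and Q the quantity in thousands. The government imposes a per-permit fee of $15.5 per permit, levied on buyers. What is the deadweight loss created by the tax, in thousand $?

Deadweight loss = $96.1 thousand.

Demand slope: (247 − 243)/(75 − 76) = -4, so Qd = 547 − 4P.
Supply slope: (238 − 225)/(86 − 73) = 1, so Qs = P + 152.
Before the tax: set 547 − 4P = P + 152 → P* = $79, Q* = 231.
With the tax collected from buyers, demand (in seller-price terms) shifts: Qd = 547 − 4(P + 15.5).
New equilibrium: buyers pay $82.1, sellers receive $66.6, Q = 218.6. (Wedge: Pb − Ps = 15.5.)
Quantity falls by |ΔQ| = |231 − 218.6| = 12.4.
DWL = ½ · t · |ΔQ| = ½ · 15.5 · 12.4 = $96.1.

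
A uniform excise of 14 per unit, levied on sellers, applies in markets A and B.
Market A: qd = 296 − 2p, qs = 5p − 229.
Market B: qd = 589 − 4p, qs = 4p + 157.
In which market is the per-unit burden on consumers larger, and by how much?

Market A, by 3.

Market A: pre-tax p* = 75, q* = 146; post-tax q = 126; per-unit burden on consumers = 10.
Market B: pre-tax p* = 54, q* = 373; post-tax q = 345; per-unit burden on consumers = 7.
Difference: 10 vs 7 → market A is larger by 3.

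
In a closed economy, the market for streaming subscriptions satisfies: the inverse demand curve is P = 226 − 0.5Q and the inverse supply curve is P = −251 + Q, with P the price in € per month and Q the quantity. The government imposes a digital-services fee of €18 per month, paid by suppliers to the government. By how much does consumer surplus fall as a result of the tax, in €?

Consumer surplus falls by €1872.

Rewrite in direct form: Qd = 452 − 2P and Qs = P + 251.
Without the tax, 452 − 2P = P + 251 gives 3P = 201, so P* = €67 and Q* = 318.
With the tax collected from suppliers, supply shifts: Qs = (P − 18) + 251.
New equilibrium: buyers pay €73, suppliers receive €55, Q = 306. (Wedge: Pb − Ps = 18.)
ΔCS is the trapezoid between Q = 306 and Q = 318 of height €6: ½ · (318 + 306) · 6 = €1872.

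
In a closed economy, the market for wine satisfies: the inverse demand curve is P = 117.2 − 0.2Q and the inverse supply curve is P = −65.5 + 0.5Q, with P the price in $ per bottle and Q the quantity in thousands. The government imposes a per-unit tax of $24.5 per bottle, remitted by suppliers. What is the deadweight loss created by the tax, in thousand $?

Deadweight loss = $428.75 thousand.

Inverting to Q(P) form: Qd = 586 − 5P; Qs = 2P + 131.
Without the tax, 586 − 5P = 2P + 131 gives 7P = 455, so P* = $65 and Q* = 261.
With the tax collected from suppliers, supply shifts: Qs = 2(P − 24.5) + 131.
Solving gives Q = 226 with consumers paying $72 and suppliers receiving $47.5 (the $24.5 wedge).
Quantity falls by |ΔQ| = |261 − 226| = 35.
DWL = ½ · t · |ΔQ| = ½ · 24.5 · 35 = $428.75.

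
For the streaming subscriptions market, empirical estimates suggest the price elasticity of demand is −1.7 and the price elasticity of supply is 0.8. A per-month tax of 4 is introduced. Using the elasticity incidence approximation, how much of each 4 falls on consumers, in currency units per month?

Incidence ratio: consumers' share ≈ εs / (εs + |εd|) = 0.8 / (0.8 + 1.7) = 0.32.
So consumers bear ≈ 0.32 × 4 = 1.28; producers bear 2.72.

Consumers bear ≈ 1.28 per month.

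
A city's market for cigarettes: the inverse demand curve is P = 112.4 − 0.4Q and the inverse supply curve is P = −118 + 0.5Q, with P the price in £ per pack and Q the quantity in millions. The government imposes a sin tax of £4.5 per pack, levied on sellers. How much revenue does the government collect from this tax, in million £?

Inverting to Q(P) form: Qd = 281 − 2.5P; Qs = 2P + 236.
Without the tax, 281 − 2.5P = 2P + 236 gives 4.5P = 45, so P* = £10 and Q* = 256.
With the tax collected from sellers, supply shifts: Qs = 2(P − 4.5) + 236.
Solving gives Q = 251 with buyers paying £12 and sellers receiving £7.5 (the £4.5 wedge).
Revenue = t · Q = 4.5 · 251 = £1129.5.

Tax revenue = £1129.5 million.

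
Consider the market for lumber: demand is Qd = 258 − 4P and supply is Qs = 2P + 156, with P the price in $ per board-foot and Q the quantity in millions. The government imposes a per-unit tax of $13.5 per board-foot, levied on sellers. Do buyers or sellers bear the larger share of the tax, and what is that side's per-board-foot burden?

Sellers bear the larger share: $9 per board-foot.

Before the tax: set 258 − 4P = 2P + 156 → P* = $17, Q* = 190.
With the tax collected from sellers, supply shifts: Qs = 2(P − 13.5) + 156.
New equilibrium: buyers pay $21.5, sellers receive $8, Q = 172. (Wedge: Pb − Ps = 13.5.)
Per-board-foot burden: buyers $4.5, sellers $9.
Sellers take the larger share because supply is less price-elastic here (demand slope 4 vs supply slope 2).
The less price-elastic side of the market bears the larger share of a per-unit tax.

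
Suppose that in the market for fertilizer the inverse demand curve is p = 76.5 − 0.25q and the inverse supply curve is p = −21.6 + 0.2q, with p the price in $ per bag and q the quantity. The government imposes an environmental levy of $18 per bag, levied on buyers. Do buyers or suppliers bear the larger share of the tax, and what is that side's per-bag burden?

Inverting to q(p) form: qd = 306 − 4p; qs = 5p + 108.
Without the tax, 306 − 4p = 5p + 108 gives 9p = 198, so p* = $22 and q* = 218.
With the tax collected from buyers, demand (in seller-price terms) shifts: qd = 306 − 4(p + 18).
New equilibrium: buyers pay $32, suppliers receive $14, q = 178. (Wedge: pb − ps = 18.)
Per-bag burden: buyers $10, suppliers $8.
Buyers take the larger share because demand is less price-elastic here (demand slope 4 vs supply slope 5).

Buyers bear the larger share: $10 per bag.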